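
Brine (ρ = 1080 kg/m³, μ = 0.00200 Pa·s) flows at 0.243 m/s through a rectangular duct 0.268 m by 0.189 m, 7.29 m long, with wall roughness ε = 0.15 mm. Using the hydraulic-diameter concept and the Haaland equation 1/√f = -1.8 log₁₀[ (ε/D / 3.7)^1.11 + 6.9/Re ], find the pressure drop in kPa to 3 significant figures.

ΔP ≈ 0.0263 kPa

Hydraulic diameter D_h = 4A/P = 4·(0.268·0.189)/(2·(0.268+0.189)) = 0.2026/0.914 = 0.2217 m.
Re = ρVD_h/μ = 1080·0.243·0.2217/0.002 = 2.909e+04.
ε/D_h = 0.00015/0.2217 = 0.000677; Haaland gives 1/√f = -1.8 log₁₀[7.1e-05+0.000237] = 6.32, so f = 0.02503.
ΔP = f(L/D_h)(ρV²/2) = 0.02503·7.29/0.2217·31.89 = 26.25 Pa.
ΔP = 0.0263 kPa.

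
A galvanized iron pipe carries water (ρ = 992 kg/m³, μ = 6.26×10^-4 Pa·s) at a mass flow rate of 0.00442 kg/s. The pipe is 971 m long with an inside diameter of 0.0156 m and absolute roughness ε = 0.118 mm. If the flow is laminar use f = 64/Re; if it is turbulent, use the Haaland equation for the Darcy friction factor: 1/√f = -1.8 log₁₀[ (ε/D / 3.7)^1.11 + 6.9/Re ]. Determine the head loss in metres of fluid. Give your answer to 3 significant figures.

h_f ≈ 0.191 m

A = πD²/4 = π(0.0156)²/4 = 0.0001911 m²; mean velocity V = ṁ/(ρA) = 0.00442/(992 · 0.0001911) = 0.02331 m/s.
Reynolds number Re = ρVD/μ = 992 · 0.02331 · 0.0156 / 0.000626 = 576.3.
Re < 2300 → laminar flow, so f = 64/Re = 64/576.3 = 0.1111 (the turbulent correlation is not needed).
Darcy-Weisbach: ΔP = f(L/D)(ρV²/2) = 0.1111·(971/0.0156)·(992·0.02331²/2) = 0.1111·6.224e+04·0.2695 = 1863 Pa.
Head loss h_f = ΔP/(ρg) = 1863/(992·9.81) = 0.191 m.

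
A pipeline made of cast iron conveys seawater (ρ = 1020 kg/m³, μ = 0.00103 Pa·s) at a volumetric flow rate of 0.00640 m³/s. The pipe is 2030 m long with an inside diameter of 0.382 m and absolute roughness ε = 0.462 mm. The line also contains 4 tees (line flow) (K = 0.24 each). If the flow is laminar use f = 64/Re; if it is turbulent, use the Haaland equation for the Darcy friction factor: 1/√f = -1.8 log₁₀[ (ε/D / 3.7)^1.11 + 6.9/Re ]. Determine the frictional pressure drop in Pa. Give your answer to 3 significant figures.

Cross-sectional area A = πD²/4 = π(0.382)²/4 = 0.1146 m²; mean velocity V = Q/A = 0.0064/0.1146 = 0.05584 m/s.
Reynolds number Re = ρVD/μ = 1020 · 0.05584 · 0.382 / 0.00103 = 2.112e+04.
Re > 4000 → turbulent. Relative roughness ε/D = 0.000462/0.382 = 0.00121. Haaland: 1/√f = -1.8 log₁₀[(0.00121/3.7)^1.11 + 6.9/2.112e+04] = -1.8 log₁₀[0.000135 + 0.000327] = 6.004, so f = 0.02774.
Total minor-loss coefficient ΣK = 4·0.24 = 0.96.
ΔP = [f·L/D + ΣK]·(ρV²/2) = [0.02774·2030/0.382 + 0.96]·(1020·0.05584²/2) = [147.4 + 0.96]·1.59 = 236 Pa.

ΔP ≈ 236 Pa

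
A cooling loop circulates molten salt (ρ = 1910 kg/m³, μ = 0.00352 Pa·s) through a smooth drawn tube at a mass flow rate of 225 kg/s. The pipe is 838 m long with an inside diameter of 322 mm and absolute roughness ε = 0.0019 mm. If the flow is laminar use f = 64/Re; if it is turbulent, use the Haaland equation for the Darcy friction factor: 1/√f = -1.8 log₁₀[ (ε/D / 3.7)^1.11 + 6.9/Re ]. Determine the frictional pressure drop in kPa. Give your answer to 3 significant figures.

A = πD²/4 = π(0.322)²/4 = 0.08143 m²; mean velocity V = ṁ/(ρA) = 225/(1910 · 0.08143) = 1.447 m/s.
Reynolds number Re = ρVD/μ = 1910 · 1.447 · 0.322 / 0.00352 = 2.528e+05.
Re > 4000 → turbulent. Relative roughness ε/D = 1.9e-06/0.322 = 5.9e-06. Haaland: 1/√f = -1.8 log₁₀[(5.9e-06/3.7)^1.11 + 6.9/2.528e+05] = -1.8 log₁₀[3.67e-07 + 2.73e-05] = 8.204, so f = 0.01486.
Darcy-Weisbach: ΔP = f(L/D)(ρV²/2) = 0.01486·(838/0.322)·(1910·1.447²/2) = 0.01486·2602·1998 = 7.727e+04 Pa.
ΔP = 7.727e+04 Pa = 77.3 kPa.

ΔP ≈ 77.3 kPa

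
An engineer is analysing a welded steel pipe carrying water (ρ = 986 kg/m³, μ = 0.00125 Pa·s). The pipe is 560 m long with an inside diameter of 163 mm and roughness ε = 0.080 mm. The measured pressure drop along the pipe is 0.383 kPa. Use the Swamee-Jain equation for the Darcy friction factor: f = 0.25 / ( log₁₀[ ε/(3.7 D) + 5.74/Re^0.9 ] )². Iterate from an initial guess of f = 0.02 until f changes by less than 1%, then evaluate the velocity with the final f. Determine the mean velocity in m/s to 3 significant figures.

Rearranging Darcy-Weisbach: V = √(2·ΔP·D/(f·L·ρ)). With ε/D = 8e-05/0.163 = 0.000491, iterate starting from f = 0.02:
  f = 0.02 → V = √(2·383·0.163/(0.02·560·986)) = 0.1063 m/s; Re = ρVD/μ = 1.367e+04; f → 0.02945
  f = 0.02945 → V = 0.08762 m/s; Re = 1.127e+04; f → 0.03088
  f = 0.03088 → V = 0.08557 m/s; Re = 1.1e+04; f → 0.03106
Converged (Δf/f < 1%). With the final f = 0.03106: V = √(2·383·0.163/(0.03106·560·986)) = 0.08532 m/s.

V ≈ 0.0853 m/s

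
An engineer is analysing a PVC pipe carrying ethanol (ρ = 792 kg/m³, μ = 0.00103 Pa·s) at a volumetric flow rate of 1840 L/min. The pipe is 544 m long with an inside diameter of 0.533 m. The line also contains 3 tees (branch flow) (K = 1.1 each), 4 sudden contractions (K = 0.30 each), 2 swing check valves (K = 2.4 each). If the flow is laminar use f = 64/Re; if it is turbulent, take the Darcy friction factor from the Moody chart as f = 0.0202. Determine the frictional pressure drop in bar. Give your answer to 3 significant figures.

ΔP ≈ 0.00224 bar

Q = 1840 L/min = 1840/60000 = 0.03067 m³/s.
Cross-sectional area A = πD²/4 = π(0.533)²/4 = 0.2231 m²; mean velocity V = Q/A = 0.03067/0.2231 = 0.1374 m/s.
Reynolds number Re = ρVD/μ = 792 · 0.1374 · 0.533 / 0.00103 = 5.633e+04.
Re > 4000 → turbulent; use the Moody-chart value f = 0.0202.
Total minor-loss coefficient ΣK = 3·1.1 + 4·0.3 + 2·2.4 = 9.3.
ΔP = [f·L/D + ΣK]·(ρV²/2) = [0.0202·544/0.533 + 9.3]·(792·0.1374²/2) = [20.62 + 9.3]·7.481 = 223.8 Pa.
ΔP = 223.8 Pa = 0.00224 bar.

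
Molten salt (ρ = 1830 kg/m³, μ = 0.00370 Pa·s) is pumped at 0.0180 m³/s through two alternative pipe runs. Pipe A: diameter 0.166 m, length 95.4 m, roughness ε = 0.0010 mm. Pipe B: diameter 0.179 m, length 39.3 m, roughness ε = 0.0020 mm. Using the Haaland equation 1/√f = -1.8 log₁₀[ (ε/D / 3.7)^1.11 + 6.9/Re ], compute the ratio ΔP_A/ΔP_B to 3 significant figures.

ΔP_A/ΔP_B ≈ 3.48

Pipe A: V = Q/A = 0.018/0.02164 = 0.8317 m/s; Re = 6.828e+04; ε/D = 6.02e-06; Haaland → f = 0.01935; ΔP_A = f(L/D)(ρV²/2) = 7038 Pa.
Pipe B: V = Q/A = 0.018/0.02516 = 0.7153 m/s; Re = 6.333e+04; ε/D = 1.12e-05; Haaland → f = 0.01968; ΔP_B = f(L/D)(ρV²/2) = 2023 Pa.
ΔP_A/ΔP_B = 7038/2023 = 3.48.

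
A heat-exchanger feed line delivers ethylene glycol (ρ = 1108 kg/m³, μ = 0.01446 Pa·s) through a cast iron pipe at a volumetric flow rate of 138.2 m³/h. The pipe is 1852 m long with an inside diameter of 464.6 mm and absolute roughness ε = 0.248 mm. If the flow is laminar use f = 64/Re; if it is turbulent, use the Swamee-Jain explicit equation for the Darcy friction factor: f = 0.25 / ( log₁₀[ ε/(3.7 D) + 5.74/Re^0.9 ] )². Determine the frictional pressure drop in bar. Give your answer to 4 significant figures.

Q = 138.2 m³/h = 138.2/3600 = 0.03839 m³/s.
Cross-sectional area A = πD²/4 = π(0.4646)²/4 = 0.1695 m²; mean velocity V = Q/A = 0.03839/0.1695 = 0.2264 m/s.
Reynolds number Re = ρVD/μ = 1108 · 0.2264 · 0.4646 / 0.0145 = 8061.
Re > 4000 → turbulent. Relative roughness ε/D = 0.000248/0.4646 = 0.000534. Swamee-Jain: f = 0.25/(log₁₀[0.000534/3.7 + 5.74/8061^0.9])² = 0.25/(log₁₀[0.000144 + 0.00175])² = 0.25/(-2.722)² = 0.03373.
Darcy-Weisbach: ΔP = f(L/D)(ρV²/2) = 0.03373·(1852/0.4646)·(1108·0.2264²/2) = 0.03373·3986·28.41 = 3819 Pa.
ΔP = 3819 Pa = 0.03819 bar.

ΔP ≈ 0.03819 bar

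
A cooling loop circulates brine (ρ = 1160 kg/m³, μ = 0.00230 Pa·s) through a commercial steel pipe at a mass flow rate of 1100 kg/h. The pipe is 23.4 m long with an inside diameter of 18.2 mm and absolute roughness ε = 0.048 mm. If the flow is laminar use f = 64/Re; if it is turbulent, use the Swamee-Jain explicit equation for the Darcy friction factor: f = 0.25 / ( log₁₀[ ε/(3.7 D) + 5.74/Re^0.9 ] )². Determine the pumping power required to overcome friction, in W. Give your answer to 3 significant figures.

P ≈ 7.18 W

ṁ = 1100 kg/h = 1100/3600 = 0.3056 kg/s.
A = πD²/4 = π(0.0182)²/4 = 0.0002602 m²; mean velocity V = ṁ/(ρA) = 0.3056/(1160 · 0.0002602) = 1.013 m/s.
Reynolds number Re = ρVD/μ = 1160 · 1.013 · 0.0182 / 0.0023 = 9294.
Re > 4000 → turbulent. Relative roughness ε/D = 4.8e-05/0.0182 = 0.00264. Swamee-Jain: f = 0.25/(log₁₀[0.00264/3.7 + 5.74/9294^0.9])² = 0.25/(log₁₀[0.000713 + 0.00154])² = 0.25/(-2.647)² = 0.03567.
Darcy-Weisbach: ΔP = f(L/D)(ρV²/2) = 0.03567·(23.4/0.0182)·(1160·1.013²/2) = 0.03567·1286·594.6 = 2.727e+04 Pa.
Q = ṁ/ρ = 0.3056/1160 = 0.0002634 m³/s.
Pumping power P = QΔP = 0.0002634·2.727e+04 = 7.184 W = 7.18 W.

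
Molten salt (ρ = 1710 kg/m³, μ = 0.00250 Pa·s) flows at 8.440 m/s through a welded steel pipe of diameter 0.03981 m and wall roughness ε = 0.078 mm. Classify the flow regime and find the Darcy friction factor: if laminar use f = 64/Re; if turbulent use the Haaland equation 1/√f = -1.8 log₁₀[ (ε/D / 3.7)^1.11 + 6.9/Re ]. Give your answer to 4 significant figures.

f ≈ 0.02404

Re = ρVD/μ = 1710·8.44·0.03981/0.0025 = 2.298e+05.
Re > 4000 → turbulent. ε/D = 7.8e-05/0.03981 = 0.00196; Haaland: 1/√f = -1.8 log₁₀[0.000231 + 3e-05] = 6.45, so f = 0.02404.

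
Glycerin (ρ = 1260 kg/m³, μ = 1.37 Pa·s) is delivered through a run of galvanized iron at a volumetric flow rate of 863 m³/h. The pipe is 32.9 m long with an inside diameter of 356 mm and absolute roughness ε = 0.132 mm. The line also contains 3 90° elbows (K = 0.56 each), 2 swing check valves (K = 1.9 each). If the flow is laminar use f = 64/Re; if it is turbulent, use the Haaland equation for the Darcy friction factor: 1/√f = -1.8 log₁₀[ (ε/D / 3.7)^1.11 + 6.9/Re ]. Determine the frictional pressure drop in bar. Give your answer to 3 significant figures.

Q = 863 m³/h = 863/3600 = 0.2397 m³/s.
Cross-sectional area A = πD²/4 = π(0.356)²/4 = 0.09954 m²; mean velocity V = Q/A = 0.2397/0.09954 = 2.408 m/s.
Reynolds number Re = ρVD/μ = 1260 · 2.408 · 0.356 / 1.37 = 788.5.
Re < 2300 → laminar flow, so f = 64/Re = 64/788.5 = 0.08116 (the turbulent correlation is not needed).
Total minor-loss coefficient ΣK = 3·0.56 + 2·1.9 = 5.48.
ΔP = [f·L/D + ΣK]·(ρV²/2) = [0.08116·32.9/0.356 + 5.48]·(1260·2.408²/2) = [7.501 + 5.48]·3654 = 4.743e+04 Pa.
ΔP = 4.743e+04 Pa = 0.474 bar.

ΔP ≈ 0.474 bar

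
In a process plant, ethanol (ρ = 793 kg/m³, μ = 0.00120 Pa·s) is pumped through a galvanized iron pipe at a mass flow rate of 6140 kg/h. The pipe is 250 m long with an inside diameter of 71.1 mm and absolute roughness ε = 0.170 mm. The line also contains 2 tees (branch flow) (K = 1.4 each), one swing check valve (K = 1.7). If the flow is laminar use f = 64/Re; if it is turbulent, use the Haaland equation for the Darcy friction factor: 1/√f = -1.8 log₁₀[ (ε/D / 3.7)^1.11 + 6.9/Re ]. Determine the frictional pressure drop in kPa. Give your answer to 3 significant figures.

ṁ = 6140 kg/h = 6140/3600 = 1.706 kg/s.
A = πD²/4 = π(0.0711)²/4 = 0.00397 m²; mean velocity V = ṁ/(ρA) = 1.706/(793 · 0.00397) = 0.5417 m/s.
Reynolds number Re = ρVD/μ = 793 · 0.5417 · 0.0711 / 0.0012 = 2.545e+04.
Re > 4000 → turbulent. Relative roughness ε/D = 0.00017/0.0711 = 0.00239. Haaland: 1/√f = -1.8 log₁₀[(0.00239/3.7)^1.11 + 6.9/2.545e+04] = -1.8 log₁₀[0.000288 + 0.000271] = 5.854, so f = 0.02918.
Total minor-loss coefficient ΣK = 2·1.4 + 1·1.7 = 4.5.
ΔP = [f·L/D + ΣK]·(ρV²/2) = [0.02918·250/0.0711 + 4.5]·(793·0.5417²/2) = [102.6 + 4.5]·116.4 = 1.246e+04 Pa.
ΔP = 1.246e+04 Pa = 12.5 kPa.

ΔP ≈ 12.5 kPa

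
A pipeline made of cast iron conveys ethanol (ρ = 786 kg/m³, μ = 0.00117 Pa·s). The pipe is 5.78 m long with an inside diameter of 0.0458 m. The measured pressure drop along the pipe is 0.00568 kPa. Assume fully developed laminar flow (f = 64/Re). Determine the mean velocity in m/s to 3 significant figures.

V ≈ 0.0551 m/s

For laminar flow, f = 64/Re with Re = ρVD/μ, so Darcy-Weisbach reduces to ΔP = 32μLV/D². Solving for V: V = ΔP·D²/(32μL) = 5.68·(0.0458)²/(32·0.00117·5.78) = 0.05506 m/s.
Check: Re = ρVD/μ = 786·0.05506·0.0458/0.00117 = 1694 < 2300, so the laminar assumption holds.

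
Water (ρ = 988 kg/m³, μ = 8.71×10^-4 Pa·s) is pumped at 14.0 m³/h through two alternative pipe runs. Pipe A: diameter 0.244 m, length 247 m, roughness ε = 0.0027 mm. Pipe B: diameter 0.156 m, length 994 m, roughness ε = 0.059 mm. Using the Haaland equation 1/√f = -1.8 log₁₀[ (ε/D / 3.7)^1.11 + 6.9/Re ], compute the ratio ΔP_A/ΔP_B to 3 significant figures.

Pipe A: V = Q/A = 0.003889/0.04676 = 0.08317 m/s; Re = 2.302e+04; ε/D = 1.11e-05; Haaland → f = 0.02488; ΔP_A = f(L/D)(ρV²/2) = 86.06 Pa.
Pipe B: V = Q/A = 0.003889/0.01911 = 0.2035 m/s; Re = 3.6e+04; ε/D = 0.000378; Haaland → f = 0.02329; ΔP_B = f(L/D)(ρV²/2) = 3035 Pa.
ΔP_A/ΔP_B = 86.06/3035 = 0.0284.

ΔP_A/ΔP_B ≈ 0.0284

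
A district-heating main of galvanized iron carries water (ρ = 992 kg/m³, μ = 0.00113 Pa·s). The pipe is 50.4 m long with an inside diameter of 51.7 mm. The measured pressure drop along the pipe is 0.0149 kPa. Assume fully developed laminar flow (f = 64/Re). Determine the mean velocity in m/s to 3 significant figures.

V ≈ 0.0219 m/s

For laminar flow, f = 64/Re with Re = ρVD/μ, so Darcy-Weisbach reduces to ΔP = 32μLV/D². Solving for V: V = ΔP·D²/(32μL) = 14.9·(0.0517)²/(32·0.00113·50.4) = 0.02185 m/s.
Check: Re = ρVD/μ = 992·0.02185·0.0517/0.00113 = 991.8 < 2300, so the laminar assumption holds.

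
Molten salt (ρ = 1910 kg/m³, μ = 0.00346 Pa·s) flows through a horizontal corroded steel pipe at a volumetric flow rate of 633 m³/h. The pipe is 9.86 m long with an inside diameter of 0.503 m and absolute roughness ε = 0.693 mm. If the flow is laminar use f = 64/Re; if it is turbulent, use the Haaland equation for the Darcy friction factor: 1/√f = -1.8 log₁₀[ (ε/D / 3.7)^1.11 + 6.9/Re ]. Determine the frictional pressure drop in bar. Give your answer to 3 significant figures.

ΔP ≈ 0.00324 bar

Q = 633 m³/h = 633/3600 = 0.1758 m³/s.
Cross-sectional area A = πD²/4 = π(0.503)²/4 = 0.1987 m²; mean velocity V = Q/A = 0.1758/0.1987 = 0.8849 m/s.
Reynolds number Re = ρVD/μ = 1910 · 0.8849 · 0.503 / 0.00346 = 2.457e+05.
Re > 4000 → turbulent. Relative roughness ε/D = 0.000693/0.503 = 0.00138. Haaland: 1/√f = -1.8 log₁₀[(0.00138/3.7)^1.11 + 6.9/2.457e+05] = -1.8 log₁₀[0.000156 + 2.81e-05] = 6.722, so f = 0.02213.
Darcy-Weisbach: ΔP = f(L/D)(ρV²/2) = 0.02213·(9.86/0.503)·(1910·0.8849²/2) = 0.02213·19.6·747.7 = 324.4 Pa.
ΔP = 324.4 Pa = 0.00324 bar.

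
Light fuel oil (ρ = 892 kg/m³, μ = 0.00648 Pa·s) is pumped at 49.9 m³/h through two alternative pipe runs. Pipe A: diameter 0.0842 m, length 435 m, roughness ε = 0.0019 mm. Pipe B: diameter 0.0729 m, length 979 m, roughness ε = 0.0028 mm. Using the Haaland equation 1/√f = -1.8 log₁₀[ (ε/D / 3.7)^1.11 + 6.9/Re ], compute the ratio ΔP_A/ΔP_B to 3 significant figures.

ΔP_A/ΔP_B ≈ 0.223

Pipe A: V = Q/A = 0.01386/0.005568 = 2.489 m/s; Re = 2.885e+04; ε/D = 2.26e-05; Haaland → f = 0.02357; ΔP_A = f(L/D)(ρV²/2) = 3.366e+05 Pa.
Pipe B: V = Q/A = 0.01386/0.004174 = 3.321 m/s; Re = 3.333e+04; ε/D = 3.84e-05; Haaland → f = 0.02282; ΔP_B = f(L/D)(ρV²/2) = 1.507e+06 Pa.
ΔP_A/ΔP_B = 3.366e+05/1.507e+06 = 0.223.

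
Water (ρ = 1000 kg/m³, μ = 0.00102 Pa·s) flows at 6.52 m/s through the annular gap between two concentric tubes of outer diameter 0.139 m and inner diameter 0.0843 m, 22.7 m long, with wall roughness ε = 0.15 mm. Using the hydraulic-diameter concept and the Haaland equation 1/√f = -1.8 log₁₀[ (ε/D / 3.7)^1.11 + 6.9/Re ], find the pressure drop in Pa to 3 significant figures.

Hydraulic diameter D_h = 4A/P = D_o - D_i = 0.139 - 0.0843 = 0.0547 m.
Re = ρVD_h/μ = 1000·6.52·0.0547/0.00102 = 3.497e+05.
ε/D_h = 0.00015/0.0547 = 0.00274; Haaland gives 1/√f = -1.8 log₁₀[0.000335+1.97e-05] = 6.209, so f = 0.02594.
ΔP = f(L/D_h)(ρV²/2) = 0.02594·22.7/0.0547·2.126e+04 = 2.288e+05 Pa.

ΔP ≈ 229000 Pa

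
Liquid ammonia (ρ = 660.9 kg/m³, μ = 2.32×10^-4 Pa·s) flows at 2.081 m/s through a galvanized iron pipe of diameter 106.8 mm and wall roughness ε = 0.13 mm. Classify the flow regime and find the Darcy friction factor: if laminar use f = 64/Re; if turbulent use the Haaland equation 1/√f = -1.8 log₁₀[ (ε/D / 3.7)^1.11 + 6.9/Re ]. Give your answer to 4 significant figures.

Re = ρVD/μ = 660.9·2.081·0.1068/0.000232 = 6.331e+05.
Re > 4000 → turbulent. ε/D = 0.00013/0.1068 = 0.00122; Haaland: 1/√f = -1.8 log₁₀[0.000136 + 1.09e-05] = 6.899, so f = 0.02101.

f ≈ 0.02101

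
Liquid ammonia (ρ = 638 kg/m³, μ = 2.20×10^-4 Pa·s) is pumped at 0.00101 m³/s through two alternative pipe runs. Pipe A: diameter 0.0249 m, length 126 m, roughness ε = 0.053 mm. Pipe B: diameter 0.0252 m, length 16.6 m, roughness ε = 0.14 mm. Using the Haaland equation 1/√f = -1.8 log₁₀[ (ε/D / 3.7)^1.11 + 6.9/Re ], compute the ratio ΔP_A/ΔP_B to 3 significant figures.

ΔP_A/ΔP_B ≈ 6.27

Pipe A: V = Q/A = 0.00101/0.000487 = 2.074 m/s; Re = 1.498e+05; ε/D = 0.00213; Haaland → f = 0.02485; ΔP_A = f(L/D)(ρV²/2) = 1.726e+05 Pa.
Pipe B: V = Q/A = 0.00101/0.0004988 = 2.025 m/s; Re = 1.48e+05; ε/D = 0.00556; Haaland → f = 0.03197; ΔP_B = f(L/D)(ρV²/2) = 2.754e+04 Pa.
ΔP_A/ΔP_B = 1.726e+05/2.754e+04 = 6.27.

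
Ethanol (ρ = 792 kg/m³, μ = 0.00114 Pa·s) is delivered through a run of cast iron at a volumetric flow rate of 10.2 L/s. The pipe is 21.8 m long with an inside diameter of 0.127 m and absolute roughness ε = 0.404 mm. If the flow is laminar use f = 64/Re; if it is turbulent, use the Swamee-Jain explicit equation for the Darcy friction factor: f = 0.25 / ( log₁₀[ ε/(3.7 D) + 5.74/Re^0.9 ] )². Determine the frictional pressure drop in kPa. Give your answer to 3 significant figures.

ΔP ≈ 1.26 kPa

Q = 10.2 L/s = 10.2/1000 = 0.0102 m³/s.
Cross-sectional area A = πD²/4 = π(0.127)²/4 = 0.01267 m²; mean velocity V = Q/A = 0.0102/0.01267 = 0.8052 m/s.
Reynolds number Re = ρVD/μ = 792 · 0.8052 · 0.127 / 0.00114 = 7.104e+04.
Re > 4000 → turbulent. Relative roughness ε/D = 0.000404/0.127 = 0.00318. Swamee-Jain: f = 0.25/(log₁₀[0.00318/3.7 + 5.74/7.104e+04^0.9])² = 0.25/(log₁₀[0.00086 + 0.000247])² = 0.25/(-2.956)² = 0.02861.
Darcy-Weisbach: ΔP = f(L/D)(ρV²/2) = 0.02861·(21.8/0.127)·(792·0.8052²/2) = 0.02861·171.7·256.7 = 1261 Pa.
ΔP = 1261 Pa = 1.26 kPa.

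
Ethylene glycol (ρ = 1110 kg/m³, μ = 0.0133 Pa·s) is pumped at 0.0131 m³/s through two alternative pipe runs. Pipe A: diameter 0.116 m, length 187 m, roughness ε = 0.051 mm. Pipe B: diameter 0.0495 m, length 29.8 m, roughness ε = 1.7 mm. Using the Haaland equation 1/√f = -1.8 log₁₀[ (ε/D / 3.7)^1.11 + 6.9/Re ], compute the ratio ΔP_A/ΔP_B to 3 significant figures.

Pipe A: V = Q/A = 0.0131/0.01057 = 1.24 m/s; Re = 1.2e+04; ε/D = 0.00044; Haaland → f = 0.02998; ΔP_A = f(L/D)(ρV²/2) = 4.122e+04 Pa.
Pipe B: V = Q/A = 0.0131/0.001924 = 6.807 m/s; Re = 2.812e+04; ε/D = 0.0343; Haaland → f = 0.06167; ΔP_B = f(L/D)(ρV²/2) = 9.548e+05 Pa.
ΔP_A/ΔP_B = 4.122e+04/9.548e+05 = 0.0432.

ΔP_A/ΔP_B ≈ 0.0432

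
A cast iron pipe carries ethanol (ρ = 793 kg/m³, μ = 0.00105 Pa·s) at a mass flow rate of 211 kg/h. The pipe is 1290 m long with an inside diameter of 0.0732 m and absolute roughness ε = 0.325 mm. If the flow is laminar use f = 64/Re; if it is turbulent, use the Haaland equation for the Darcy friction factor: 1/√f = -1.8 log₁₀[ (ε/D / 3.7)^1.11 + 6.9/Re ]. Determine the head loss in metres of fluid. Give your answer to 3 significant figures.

ṁ = 211 kg/h = 211/3600 = 0.05861 kg/s.
A = πD²/4 = π(0.0732)²/4 = 0.004208 m²; mean velocity V = ṁ/(ρA) = 0.05861/(793 · 0.004208) = 0.01756 m/s.
Reynolds number Re = ρVD/μ = 793 · 0.01756 · 0.0732 / 0.00105 = 970.9.
Re < 2300 → laminar flow, so f = 64/Re = 64/970.9 = 0.06592 (the turbulent correlation is not needed).
Darcy-Weisbach: ΔP = f(L/D)(ρV²/2) = 0.06592·(1290/0.0732)·(793·0.01756²/2) = 0.06592·1.762e+04·0.1223 = 142.1 Pa.
Head loss h_f = ΔP/(ρg) = 142.1/(793·9.81) = 0.0183 m.

h_f ≈ 0.0183 m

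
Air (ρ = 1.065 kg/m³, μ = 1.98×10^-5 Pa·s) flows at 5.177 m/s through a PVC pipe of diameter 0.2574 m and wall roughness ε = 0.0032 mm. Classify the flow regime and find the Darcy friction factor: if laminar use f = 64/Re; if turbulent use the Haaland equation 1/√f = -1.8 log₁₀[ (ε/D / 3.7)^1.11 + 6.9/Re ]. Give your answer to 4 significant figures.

Re = ρVD/μ = 1.065·5.177·0.2574/1.98e-05 = 7.168e+04.
Re > 4000 → turbulent. ε/D = 3.2e-06/0.2574 = 1.24e-05; Haaland: 1/√f = -1.8 log₁₀[8.4e-07 + 9.63e-05] = 7.223, so f = 0.01917.

f ≈ 0.01917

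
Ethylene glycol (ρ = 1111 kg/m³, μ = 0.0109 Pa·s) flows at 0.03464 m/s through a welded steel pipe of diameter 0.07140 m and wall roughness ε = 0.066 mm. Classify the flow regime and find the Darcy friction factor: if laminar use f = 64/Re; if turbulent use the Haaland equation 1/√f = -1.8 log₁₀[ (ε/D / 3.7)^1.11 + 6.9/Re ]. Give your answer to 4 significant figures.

f ≈ 0.2539

Re = ρVD/μ = 1111·0.03464·0.0714/0.0109 = 252.1.
Re < 2300 → laminar, so f = 64/Re = 0.2539 (roughness is irrelevant in laminar flow).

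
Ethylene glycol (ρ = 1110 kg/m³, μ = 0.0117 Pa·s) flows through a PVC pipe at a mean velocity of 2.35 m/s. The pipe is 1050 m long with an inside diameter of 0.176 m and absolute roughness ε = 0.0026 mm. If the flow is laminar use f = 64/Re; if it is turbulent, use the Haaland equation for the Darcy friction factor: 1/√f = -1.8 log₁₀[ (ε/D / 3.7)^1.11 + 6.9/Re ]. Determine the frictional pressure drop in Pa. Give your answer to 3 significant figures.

Reynolds number Re = ρVD/μ = 1110 · 2.35 · 0.176 / 0.0117 = 3.924e+04.
Re > 4000 → turbulent. Relative roughness ε/D = 2.6e-06/0.176 = 1.48e-05. Haaland: 1/√f = -1.8 log₁₀[(1.48e-05/3.7)^1.11 + 6.9/3.924e+04] = -1.8 log₁₀[1.02e-06 + 0.000176] = 6.754, so f = 0.02192.
Darcy-Weisbach: ΔP = f(L/D)(ρV²/2) = 0.02192·(1050/0.176)·(1110·2.35²/2) = 0.02192·5966·3065 = 4.008e+05 Pa.

ΔP ≈ 401000 Pa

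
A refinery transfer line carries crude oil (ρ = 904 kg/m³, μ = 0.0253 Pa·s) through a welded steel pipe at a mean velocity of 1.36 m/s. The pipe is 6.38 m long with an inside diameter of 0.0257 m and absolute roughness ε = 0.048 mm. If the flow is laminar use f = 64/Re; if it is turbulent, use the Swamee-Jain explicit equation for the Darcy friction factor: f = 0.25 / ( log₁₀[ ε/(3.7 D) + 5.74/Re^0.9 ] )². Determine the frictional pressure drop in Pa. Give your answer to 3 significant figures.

ΔP ≈ 10600 Pa

Reynolds number Re = ρVD/μ = 904 · 1.36 · 0.0257 / 0.0253 = 1249.
Re < 2300 → laminar flow, so f = 64/Re = 64/1249 = 0.05125 (the turbulent correlation is not needed).
Darcy-Weisbach: ΔP = f(L/D)(ρV²/2) = 0.05125·(6.38/0.0257)·(904·1.36²/2) = 0.05125·248.2·836 = 1.064e+04 Pa.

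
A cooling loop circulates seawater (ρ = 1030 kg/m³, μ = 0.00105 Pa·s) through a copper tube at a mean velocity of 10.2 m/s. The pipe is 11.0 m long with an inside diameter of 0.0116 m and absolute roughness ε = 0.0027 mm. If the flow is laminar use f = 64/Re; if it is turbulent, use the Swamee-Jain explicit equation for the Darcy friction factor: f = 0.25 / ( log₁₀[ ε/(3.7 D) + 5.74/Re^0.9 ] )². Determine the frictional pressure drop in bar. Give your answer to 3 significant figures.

ΔP ≈ 9.51 bar

Reynolds number Re = ρVD/μ = 1030 · 10.2 · 0.0116 / 0.00105 = 1.161e+05.
Re > 4000 → turbulent. Relative roughness ε/D = 2.7e-06/0.0116 = 0.000233. Swamee-Jain: f = 0.25/(log₁₀[0.000233/3.7 + 5.74/1.161e+05^0.9])² = 0.25/(log₁₀[6.29e-05 + 0.000159])² = 0.25/(-3.654)² = 0.01872.
Darcy-Weisbach: ΔP = f(L/D)(ρV²/2) = 0.01872·(11/0.0116)·(1030·10.2²/2) = 0.01872·948.3·5.358e+04 = 9.512e+05 Pa.
ΔP = 9.512e+05 Pa = 9.51 bar.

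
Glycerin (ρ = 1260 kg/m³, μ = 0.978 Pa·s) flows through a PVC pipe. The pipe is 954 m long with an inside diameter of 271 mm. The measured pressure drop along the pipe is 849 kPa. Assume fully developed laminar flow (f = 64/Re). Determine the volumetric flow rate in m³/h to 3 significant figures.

For laminar flow, f = 64/Re with Re = ρVD/μ, so Darcy-Weisbach reduces to ΔP = 32μLV/D². Solving for V: V = ΔP·D²/(32μL) = 8.49e+05·(0.271)²/(32·0.978·954) = 2.088 m/s.
Check: Re = ρVD/μ = 1260·2.088·0.271/0.978 = 729.1 < 2300, so the laminar assumption holds.
Q = V·A = 2.088·(π/4·0.271²) = 0.1205 m³/s = 434 m³/h.

Q ≈ 434 m³/h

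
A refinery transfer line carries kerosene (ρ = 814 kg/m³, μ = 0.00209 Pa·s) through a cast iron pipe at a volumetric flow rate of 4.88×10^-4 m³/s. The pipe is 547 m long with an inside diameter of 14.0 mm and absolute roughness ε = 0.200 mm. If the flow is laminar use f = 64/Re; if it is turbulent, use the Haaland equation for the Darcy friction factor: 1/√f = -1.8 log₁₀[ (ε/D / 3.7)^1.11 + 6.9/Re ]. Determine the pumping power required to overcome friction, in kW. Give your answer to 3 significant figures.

Cross-sectional area A = πD²/4 = π(0.014)²/4 = 0.0001539 m²; mean velocity V = Q/A = 0.000488/0.0001539 = 3.17 m/s.
Reynolds number Re = ρVD/μ = 814 · 3.17 · 0.014 / 0.00209 = 1.729e+04.
Re > 4000 → turbulent. Relative roughness ε/D = 0.0002/0.014 = 0.0143. Haaland: 1/√f = -1.8 log₁₀[(0.0143/3.7)^1.11 + 6.9/1.729e+04] = -1.8 log₁₀[0.0021 + 0.000399] = 4.685, so f = 0.04555.
Darcy-Weisbach: ΔP = f(L/D)(ρV²/2) = 0.04555·(547/0.014)·(814·3.17²/2) = 0.04555·3.907e+04·4090 = 7.279e+06 Pa.
Pumping power P = QΔP = 0.000488·7.279e+06 = 3552 W = 3.55 kW.

P ≈ 3.55 kW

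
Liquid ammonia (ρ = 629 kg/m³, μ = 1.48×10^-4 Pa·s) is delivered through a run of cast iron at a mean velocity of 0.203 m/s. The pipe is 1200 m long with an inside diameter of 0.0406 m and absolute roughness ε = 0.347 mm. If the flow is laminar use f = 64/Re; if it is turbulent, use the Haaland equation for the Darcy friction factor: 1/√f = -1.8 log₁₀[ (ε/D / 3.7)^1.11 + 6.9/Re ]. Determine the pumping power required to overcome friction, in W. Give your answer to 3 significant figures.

P ≈ 3.80 W

Reynolds number Re = ρVD/μ = 629 · 0.203 · 0.0406 / 0.000148 = 3.503e+04.
Re > 4000 → turbulent. Relative roughness ε/D = 0.000347/0.0406 = 0.00855. Haaland: 1/√f = -1.8 log₁₀[(0.00855/3.7)^1.11 + 6.9/3.503e+04] = -1.8 log₁₀[0.00118 + 0.000197] = 5.147, so f = 0.03774.
Darcy-Weisbach: ΔP = f(L/D)(ρV²/2) = 0.03774·(1200/0.0406)·(629·0.203²/2) = 0.03774·2.956e+04·12.96 = 1.446e+04 Pa.
Q = V·A = 0.203·0.001295 = 0.0002628 m³/s.
Pumping power P = QΔP = 0.0002628·1.446e+04 = 3.800 W = 3.80 W.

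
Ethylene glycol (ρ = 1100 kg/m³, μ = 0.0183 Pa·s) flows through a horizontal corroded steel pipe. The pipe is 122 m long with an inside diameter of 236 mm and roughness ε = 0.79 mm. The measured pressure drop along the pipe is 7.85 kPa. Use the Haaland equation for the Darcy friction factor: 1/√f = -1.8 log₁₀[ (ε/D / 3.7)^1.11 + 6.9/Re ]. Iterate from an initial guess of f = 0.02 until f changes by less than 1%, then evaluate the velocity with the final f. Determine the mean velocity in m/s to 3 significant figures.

V ≈ 0.903 m/s

Rearranging Darcy-Weisbach: V = √(2·ΔP·D/(f·L·ρ)). With ε/D = 0.00079/0.236 = 0.00335, iterate starting from f = 0.02:
  f = 0.02 → V = √(2·7850·0.236/(0.02·122·1100)) = 1.175 m/s; Re = ρVD/μ = 1.667e+04; f → 0.03254
  f = 0.03254 → V = 0.9211 m/s; Re = 1.307e+04; f → 0.03376
  f = 0.03376 → V = 0.9044 m/s; Re = 1.283e+04; f → 0.03385
Converged (Δf/f < 1%). With the final f = 0.03385: V = √(2·7850·0.236/(0.03385·122·1100)) = 0.9031 m/s.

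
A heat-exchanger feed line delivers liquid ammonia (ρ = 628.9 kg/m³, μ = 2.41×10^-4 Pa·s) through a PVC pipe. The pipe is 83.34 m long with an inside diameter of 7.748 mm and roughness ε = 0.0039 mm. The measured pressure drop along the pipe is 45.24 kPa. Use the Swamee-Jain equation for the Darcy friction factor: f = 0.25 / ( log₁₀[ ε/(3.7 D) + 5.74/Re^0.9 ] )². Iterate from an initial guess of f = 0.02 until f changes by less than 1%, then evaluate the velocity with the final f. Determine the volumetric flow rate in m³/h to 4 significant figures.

Rearranging Darcy-Weisbach: V = √(2·ΔP·D/(f·L·ρ)). With ε/D = 3.9e-06/0.007748 = 0.000503, iterate starting from f = 0.02:
  f = 0.02 → V = √(2·4.524e+04·0.007748/(0.02·83.34·628.9)) = 0.8178 m/s; Re = ρVD/μ = 1.653e+04; f → 0.0282
  f = 0.0282 → V = 0.6887 m/s; Re = 1.393e+04; f → 0.02935
  f = 0.02935 → V = 0.6751 m/s; Re = 1.365e+04; f → 0.02949
Converged (Δf/f < 1%). With the final f = 0.02949: V = √(2·4.524e+04·0.007748/(0.02949·83.34·628.9)) = 0.6735 m/s.
Q = V·A = 0.6735·(π/4·0.007748²) = 3.175e-05 m³/s = 0.1143 m³/h.

Q ≈ 0.1143 m³/h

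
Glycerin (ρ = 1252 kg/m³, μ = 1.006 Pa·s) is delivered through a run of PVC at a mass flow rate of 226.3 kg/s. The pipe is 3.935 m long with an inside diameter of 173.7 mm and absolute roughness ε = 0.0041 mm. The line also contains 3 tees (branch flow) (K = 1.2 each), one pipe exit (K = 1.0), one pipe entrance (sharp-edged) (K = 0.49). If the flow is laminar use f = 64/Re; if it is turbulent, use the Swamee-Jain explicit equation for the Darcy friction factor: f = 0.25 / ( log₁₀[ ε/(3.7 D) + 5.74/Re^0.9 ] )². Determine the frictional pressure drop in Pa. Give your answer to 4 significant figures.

ΔP ≈ 217400 Pa

A = πD²/4 = π(0.1737)²/4 = 0.0237 m²; mean velocity V = ṁ/(ρA) = 226.3/(1252 · 0.0237) = 7.628 m/s.
Reynolds number Re = ρVD/μ = 1252 · 7.628 · 0.1737 / 1.01 = 1649.
Re < 2300 → laminar flow, so f = 64/Re = 64/1649 = 0.03881 (the turbulent correlation is not needed).
Total minor-loss coefficient ΣK = 3·1.2 + 1·1 + 1·0.49 = 5.09.
ΔP = [f·L/D + ΣK]·(ρV²/2) = [0.03881·3.935/0.1737 + 5.09]·(1252·7.628²/2) = [0.8793 + 5.09]·3.642e+04 = 2.174e+05 Pa.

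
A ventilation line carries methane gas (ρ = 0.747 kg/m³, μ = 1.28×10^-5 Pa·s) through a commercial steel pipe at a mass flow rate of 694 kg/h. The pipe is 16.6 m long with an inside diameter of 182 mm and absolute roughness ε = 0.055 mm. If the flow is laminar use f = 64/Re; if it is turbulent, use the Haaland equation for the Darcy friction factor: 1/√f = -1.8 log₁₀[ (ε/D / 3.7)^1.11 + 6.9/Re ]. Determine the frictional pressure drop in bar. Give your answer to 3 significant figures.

ΔP ≈ 6.39×10^-4 bar

ṁ = 694 kg/h = 694/3600 = 0.1928 kg/s.
A = πD²/4 = π(0.182)²/4 = 0.02602 m²; mean velocity V = ṁ/(ρA) = 0.1928/(0.747 · 0.02602) = 9.92 m/s.
Reynolds number Re = ρVD/μ = 0.747 · 9.92 · 0.182 / 1.28e-05 = 1.054e+05.
Re > 4000 → turbulent. Relative roughness ε/D = 5.5e-05/0.182 = 0.000302. Haaland: 1/√f = -1.8 log₁₀[(0.000302/3.7)^1.11 + 6.9/1.054e+05] = -1.8 log₁₀[2.9e-05 + 6.55e-05] = 7.244, so f = 0.01905.
Darcy-Weisbach: ΔP = f(L/D)(ρV²/2) = 0.01905·(16.6/0.182)·(0.747·9.92²/2) = 0.01905·91.21·36.75 = 63.88 Pa.
ΔP = 63.88 Pa = 6.39×10^-4 bar.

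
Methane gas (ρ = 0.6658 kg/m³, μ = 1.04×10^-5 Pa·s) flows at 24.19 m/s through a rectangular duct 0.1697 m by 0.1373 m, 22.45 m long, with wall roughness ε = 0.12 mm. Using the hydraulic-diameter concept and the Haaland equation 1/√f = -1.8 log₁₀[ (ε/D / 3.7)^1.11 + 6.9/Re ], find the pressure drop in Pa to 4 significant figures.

ΔP ≈ 571.6 Pa

Hydraulic diameter D_h = 4A/P = 4·(0.1697·0.1373)/(2·(0.1697+0.1373)) = 0.0932/0.614 = 0.1518 m.
Re = ρVD_h/μ = 0.6658·24.19·0.1518/1.04e-05 = 2.351e+05.
ε/D_h = 0.00012/0.1518 = 0.000791; Haaland gives 1/√f = -1.8 log₁₀[8.43e-05+2.94e-05] = 7.1, so f = 0.01984.
ΔP = f(L/D_h)(ρV²/2) = 0.01984·22.45/0.1518·194.8 = 571.6 Pa.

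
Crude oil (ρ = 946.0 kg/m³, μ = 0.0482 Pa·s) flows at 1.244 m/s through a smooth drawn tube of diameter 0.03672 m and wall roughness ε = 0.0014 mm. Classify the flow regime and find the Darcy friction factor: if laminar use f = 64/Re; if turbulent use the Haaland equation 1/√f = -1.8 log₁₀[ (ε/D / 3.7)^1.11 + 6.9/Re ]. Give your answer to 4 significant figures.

Re = ρVD/μ = 946·1.244·0.03672/0.0482 = 896.5.
Re < 2300 → laminar, so f = 64/Re = 0.07139 (roughness is irrelevant in laminar flow).

f ≈ 0.07139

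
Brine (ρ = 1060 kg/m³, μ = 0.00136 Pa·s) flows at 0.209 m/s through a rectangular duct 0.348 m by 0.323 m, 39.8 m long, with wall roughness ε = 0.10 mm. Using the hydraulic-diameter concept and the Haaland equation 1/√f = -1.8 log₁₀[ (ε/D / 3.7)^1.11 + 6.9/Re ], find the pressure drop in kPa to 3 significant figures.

ΔP ≈ 0.0585 kPa

Hydraulic diameter D_h = 4A/P = 4·(0.348·0.323)/(2·(0.348+0.323)) = 0.4496/1.342 = 0.335 m.
Re = ρVD_h/μ = 1060·0.209·0.335/0.00136 = 5.458e+04.
ε/D_h = 0.0001/0.335 = 0.000298; Haaland gives 1/√f = -1.8 log₁₀[2.86e-05+0.000126] = 6.857, so f = 0.02127.
ΔP = f(L/D_h)(ρV²/2) = 0.02127·39.8/0.335·23.15 = 58.49 Pa.
ΔP = 0.0585 kPa.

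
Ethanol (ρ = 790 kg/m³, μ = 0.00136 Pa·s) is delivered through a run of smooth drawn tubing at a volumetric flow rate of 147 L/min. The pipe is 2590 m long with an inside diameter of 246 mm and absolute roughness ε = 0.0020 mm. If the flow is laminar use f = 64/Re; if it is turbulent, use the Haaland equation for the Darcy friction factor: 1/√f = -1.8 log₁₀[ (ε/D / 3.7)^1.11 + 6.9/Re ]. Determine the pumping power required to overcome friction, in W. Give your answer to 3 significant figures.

Q = 147 L/min = 147/60000 = 0.00245 m³/s.
Cross-sectional area A = πD²/4 = π(0.246)²/4 = 0.04753 m²; mean velocity V = Q/A = 0.00245/0.04753 = 0.05155 m/s.
Reynolds number Re = ρVD/μ = 790 · 0.05155 · 0.246 / 0.00136 = 7366.
Re > 4000 → turbulent. Relative roughness ε/D = 2e-06/0.246 = 8.13e-06. Haaland: 1/√f = -1.8 log₁₀[(8.13e-06/3.7)^1.11 + 6.9/7366] = -1.8 log₁₀[5.24e-07 + 0.000937] = 5.451, so f = 0.03366.
Darcy-Weisbach: ΔP = f(L/D)(ρV²/2) = 0.03366·(2590/0.246)·(790·0.05155²/2) = 0.03366·1.053e+04·1.05 = 371.9 Pa.
Pumping power P = QΔP = 0.00245·371.9 = 0.9113 W = 0.911 W.

P ≈ 0.911 W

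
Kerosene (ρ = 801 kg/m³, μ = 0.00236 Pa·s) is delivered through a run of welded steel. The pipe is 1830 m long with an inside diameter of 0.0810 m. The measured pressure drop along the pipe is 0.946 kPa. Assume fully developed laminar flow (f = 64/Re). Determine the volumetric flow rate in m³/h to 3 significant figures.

Q ≈ 0.833 m³/h

For laminar flow, f = 64/Re with Re = ρVD/μ, so Darcy-Weisbach reduces to ΔP = 32μLV/D². Solving for V: V = ΔP·D²/(32μL) = 946·(0.081)²/(32·0.00236·1830) = 0.04491 m/s.
Check: Re = ρVD/μ = 801·0.04491·0.081/0.00236 = 1235 < 2300, so the laminar assumption holds.
Q = V·A = 0.04491·(π/4·0.081²) = 0.0002314 m³/s = 0.833 m³/h.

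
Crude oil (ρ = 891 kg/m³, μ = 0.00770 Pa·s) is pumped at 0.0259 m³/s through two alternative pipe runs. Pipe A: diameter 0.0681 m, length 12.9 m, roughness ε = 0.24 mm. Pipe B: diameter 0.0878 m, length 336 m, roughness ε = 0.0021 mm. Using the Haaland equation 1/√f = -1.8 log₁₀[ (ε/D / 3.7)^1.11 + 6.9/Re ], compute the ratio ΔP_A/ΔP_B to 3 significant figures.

ΔP_A/ΔP_B ≈ 0.187

Pipe A: V = Q/A = 0.0259/0.003642 = 7.111 m/s; Re = 5.603e+04; ε/D = 0.00352; Haaland → f = 0.02928; ΔP_A = f(L/D)(ρV²/2) = 1.249e+05 Pa.
Pipe B: V = Q/A = 0.0259/0.006055 = 4.278 m/s; Re = 4.346e+04; ε/D = 2.39e-05; Haaland → f = 0.02144; ΔP_B = f(L/D)(ρV²/2) = 6.688e+05 Pa.
ΔP_A/ΔP_B = 1.249e+05/6.688e+05 = 0.187.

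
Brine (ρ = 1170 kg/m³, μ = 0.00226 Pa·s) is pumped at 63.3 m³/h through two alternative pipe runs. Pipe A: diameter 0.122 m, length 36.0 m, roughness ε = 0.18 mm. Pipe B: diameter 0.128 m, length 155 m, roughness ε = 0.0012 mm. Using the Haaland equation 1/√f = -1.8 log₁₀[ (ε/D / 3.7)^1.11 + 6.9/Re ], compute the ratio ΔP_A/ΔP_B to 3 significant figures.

Pipe A: V = Q/A = 0.01758/0.01169 = 1.504 m/s; Re = 9.5e+04; ε/D = 0.00148; Haaland → f = 0.02358; ΔP_A = f(L/D)(ρV²/2) = 9211 Pa.
Pipe B: V = Q/A = 0.01758/0.01287 = 1.366 m/s; Re = 9.055e+04; ε/D = 9.37e-06; Haaland → f = 0.01823; ΔP_B = f(L/D)(ρV²/2) = 2.411e+04 Pa.
ΔP_A/ΔP_B = 9211/2.411e+04 = 0.382.

ΔP_A/ΔP_B ≈ 0.382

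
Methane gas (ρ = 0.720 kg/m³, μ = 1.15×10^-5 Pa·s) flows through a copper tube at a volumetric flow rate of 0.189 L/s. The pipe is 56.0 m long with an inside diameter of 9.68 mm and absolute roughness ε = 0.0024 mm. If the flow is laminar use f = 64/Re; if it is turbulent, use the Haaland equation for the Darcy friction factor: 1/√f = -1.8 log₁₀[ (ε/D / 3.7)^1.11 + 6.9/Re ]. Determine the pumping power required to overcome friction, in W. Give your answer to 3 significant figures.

P ≈ 0.107 W

Q = 0.189 L/s = 0.189/1000 = 0.000189 m³/s.
Cross-sectional area A = πD²/4 = π(0.00968)²/4 = 7.359e-05 m²; mean velocity V = Q/A = 0.000189/7.359e-05 = 2.568 m/s.
Reynolds number Re = ρVD/μ = 0.72 · 2.568 · 0.00968 / 1.15e-05 = 1556.
Re < 2300 → laminar flow, so f = 64/Re = 64/1556 = 0.04112 (the turbulent correlation is not needed).
Darcy-Weisbach: ΔP = f(L/D)(ρV²/2) = 0.04112·(56/0.00968)·(0.72·2.568²/2) = 0.04112·5785·2.374 = 564.8 Pa.
Pumping power P = QΔP = 0.000189·564.8 = 0.1068 W = 0.107 W.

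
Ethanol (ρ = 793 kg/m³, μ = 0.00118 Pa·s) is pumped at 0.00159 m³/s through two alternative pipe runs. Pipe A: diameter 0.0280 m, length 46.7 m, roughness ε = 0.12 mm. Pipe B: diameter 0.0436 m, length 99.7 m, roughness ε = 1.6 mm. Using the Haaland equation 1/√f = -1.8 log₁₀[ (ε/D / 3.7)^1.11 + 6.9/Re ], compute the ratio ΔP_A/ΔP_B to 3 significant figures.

Pipe A: V = Q/A = 0.00159/0.0006158 = 2.582 m/s; Re = 4.859e+04; ε/D = 0.00429; Haaland → f = 0.03092; ΔP_A = f(L/D)(ρV²/2) = 1.363e+05 Pa.
Pipe B: V = Q/A = 0.00159/0.001493 = 1.065 m/s; Re = 3.12e+04; ε/D = 0.0367; Haaland → f = 0.0633; ΔP_B = f(L/D)(ρV²/2) = 6.509e+04 Pa.
ΔP_A/ΔP_B = 1.363e+05/6.509e+04 = 2.09.

ΔP_A/ΔP_B ≈ 2.09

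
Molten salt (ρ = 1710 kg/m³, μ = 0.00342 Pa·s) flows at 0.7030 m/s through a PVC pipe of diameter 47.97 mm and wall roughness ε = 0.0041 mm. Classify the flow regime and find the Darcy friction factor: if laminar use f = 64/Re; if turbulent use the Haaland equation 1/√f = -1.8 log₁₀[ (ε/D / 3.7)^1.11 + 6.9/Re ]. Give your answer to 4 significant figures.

f ≈ 0.02701

Re = ρVD/μ = 1710·0.703·0.04797/0.00342 = 1.686e+04.
Re > 4000 → turbulent. ε/D = 4.1e-06/0.04797 = 8.55e-05; Haaland: 1/√f = -1.8 log₁₀[7.14e-06 + 0.000409] = 6.085, so f = 0.02701.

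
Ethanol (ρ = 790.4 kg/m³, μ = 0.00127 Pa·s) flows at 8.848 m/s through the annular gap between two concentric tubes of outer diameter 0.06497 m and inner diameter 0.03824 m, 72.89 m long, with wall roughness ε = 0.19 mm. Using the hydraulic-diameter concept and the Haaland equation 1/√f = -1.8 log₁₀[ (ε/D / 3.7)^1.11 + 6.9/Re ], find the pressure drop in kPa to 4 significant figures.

Hydraulic diameter D_h = 4A/P = D_o - D_i = 0.06497 - 0.03824 = 0.02673 m.
Re = ρVD_h/μ = 790.4·8.848·0.02673/0.00127 = 1.472e+05.
ε/D_h = 0.00019/0.02673 = 0.00711; Haaland gives 1/√f = -1.8 log₁₀[0.000965+4.69e-05] = 5.39, so f = 0.03442.
ΔP = f(L/D_h)(ρV²/2) = 0.03442·72.89/0.02673·3.094e+04 = 2.904e+06 Pa.
ΔP = 2904 kPa.

ΔP ≈ 2904 kPa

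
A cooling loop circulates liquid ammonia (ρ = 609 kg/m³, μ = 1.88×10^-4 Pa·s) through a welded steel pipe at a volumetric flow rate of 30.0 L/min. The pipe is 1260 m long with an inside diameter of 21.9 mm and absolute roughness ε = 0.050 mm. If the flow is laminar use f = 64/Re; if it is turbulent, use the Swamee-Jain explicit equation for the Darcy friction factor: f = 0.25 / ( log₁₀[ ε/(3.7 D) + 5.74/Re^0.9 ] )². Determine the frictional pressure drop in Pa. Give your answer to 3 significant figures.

ΔP ≈ 807000 Pa

Q = 30.0 L/min = 30.0/60000 = 0.0005 m³/s.
Cross-sectional area A = πD²/4 = π(0.0219)²/4 = 0.0003767 m²; mean velocity V = Q/A = 0.0005/0.0003767 = 1.327 m/s.
Reynolds number Re = ρVD/μ = 609 · 1.327 · 0.0219 / 0.000188 = 9.417e+04.
Re > 4000 → turbulent. Relative roughness ε/D = 5e-05/0.0219 = 0.00228. Swamee-Jain: f = 0.25/(log₁₀[0.00228/3.7 + 5.74/9.417e+04^0.9])² = 0.25/(log₁₀[0.000617 + 0.000192])² = 0.25/(-3.092)² = 0.02615.
Darcy-Weisbach: ΔP = f(L/D)(ρV²/2) = 0.02615·(1260/0.0219)·(609·1.327²/2) = 0.02615·5.753e+04·536.5 = 8.07e+05 Pa.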